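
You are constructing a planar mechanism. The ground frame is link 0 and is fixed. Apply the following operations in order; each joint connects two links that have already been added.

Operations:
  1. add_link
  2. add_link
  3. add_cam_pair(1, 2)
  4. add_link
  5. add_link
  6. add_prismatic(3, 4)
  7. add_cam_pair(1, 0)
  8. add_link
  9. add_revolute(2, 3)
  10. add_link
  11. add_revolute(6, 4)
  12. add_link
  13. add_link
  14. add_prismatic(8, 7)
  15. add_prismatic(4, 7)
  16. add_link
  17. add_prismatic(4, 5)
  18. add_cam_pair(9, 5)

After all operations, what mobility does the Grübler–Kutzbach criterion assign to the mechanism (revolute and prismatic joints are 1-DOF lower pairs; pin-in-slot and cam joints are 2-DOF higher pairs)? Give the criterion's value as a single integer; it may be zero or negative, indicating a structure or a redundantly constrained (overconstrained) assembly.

ground; <1,0,0>
#1 <2,0,0>
#2 <3,0,0>
C:1↔2 J2 <3,0,1>
#3 <4,0,1>
#4 <5,0,1>
P:3↔4 J1 <5,1,1>
C:1↔0 J2 <5,1,2>
#5 <6,1,2>
R:2↔3 J1 <6,2,2>
#6 <7,2,2>
R:6↔4 J1 <7,3,2>
#7 <8,3,2>
#8 <9,3,2>
P:8↔7 J1 <9,4,2>
P:4↔7 J1 <9,5,2>
#9 <10,5,2>
P:4↔5 J1 <10,6,2>
C:9↔5 J2 <10,6,3>
3×9 − 2×6 − 1×3 = 12

M = 12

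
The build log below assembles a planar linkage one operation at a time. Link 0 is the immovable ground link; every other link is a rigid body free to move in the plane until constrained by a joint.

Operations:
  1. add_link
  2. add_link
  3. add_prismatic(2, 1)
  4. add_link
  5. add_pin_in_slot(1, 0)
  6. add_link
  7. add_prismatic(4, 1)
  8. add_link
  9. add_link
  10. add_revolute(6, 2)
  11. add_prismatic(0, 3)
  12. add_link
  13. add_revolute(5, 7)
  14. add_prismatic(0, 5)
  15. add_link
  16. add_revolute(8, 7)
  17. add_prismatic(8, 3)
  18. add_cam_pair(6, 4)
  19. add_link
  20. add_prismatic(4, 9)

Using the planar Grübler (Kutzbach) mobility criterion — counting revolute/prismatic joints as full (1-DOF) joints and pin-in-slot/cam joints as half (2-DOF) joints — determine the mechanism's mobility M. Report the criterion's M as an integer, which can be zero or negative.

M = 7

[1;0;0] (link 0 is ground)
L+ [2;0;0]
L+ [3;0;0]
P(2,1)∈J1 [3;1;0]
L+ [4;1;0]
PS(1,0)∈J2 [4;1;1]
L+ [5;1;1]
P(4,1)∈J1 [5;2;1]
L+ [6;2;1]
L+ [7;2;1]
R(6,2)∈J1 [7;3;1]
P(0,3)∈J1 [7;4;1]
L+ [8;4;1]
R(5,7)∈J1 [8;5;1]
P(0,5)∈J1 [8;6;1]
L+ [9;6;1]
R(8,7)∈J1 [9;7;1]
P(8,3)∈J1 [9;8;1]
C(6,4)∈J2 [9;8;2]
L+ [10;8;2]
P(4,9)∈J1 [10;9;2]
mobility = 27 − 18 − 2 = 7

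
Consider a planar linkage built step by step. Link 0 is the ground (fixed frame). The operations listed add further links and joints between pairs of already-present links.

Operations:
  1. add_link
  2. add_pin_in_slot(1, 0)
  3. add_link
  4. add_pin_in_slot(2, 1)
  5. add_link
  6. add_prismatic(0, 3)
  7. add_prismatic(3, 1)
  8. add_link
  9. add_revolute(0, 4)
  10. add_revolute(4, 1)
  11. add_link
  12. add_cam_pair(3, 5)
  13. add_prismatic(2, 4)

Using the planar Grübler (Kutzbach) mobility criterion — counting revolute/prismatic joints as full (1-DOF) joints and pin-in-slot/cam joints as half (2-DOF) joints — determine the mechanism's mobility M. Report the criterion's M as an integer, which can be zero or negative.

M = 2

ground; <1,0,0>
#1 <2,0,0>
PS:1↔0 J2 <2,0,1>
#2 <3,0,1>
PS:2↔1 J2 <3,0,2>
#3 <4,0,2>
P:0↔3 J1 <4,1,2>
P:3↔1 J1 <4,2,2>
#4 <5,2,2>
R:0↔4 J1 <5,3,2>
R:4↔1 J1 <5,4,2>
#5 <6,4,2>
C:3↔5 J2 <6,4,3>
P:2↔4 J1 <6,5,3>
3×5 − 2×5 − 1×3 = 2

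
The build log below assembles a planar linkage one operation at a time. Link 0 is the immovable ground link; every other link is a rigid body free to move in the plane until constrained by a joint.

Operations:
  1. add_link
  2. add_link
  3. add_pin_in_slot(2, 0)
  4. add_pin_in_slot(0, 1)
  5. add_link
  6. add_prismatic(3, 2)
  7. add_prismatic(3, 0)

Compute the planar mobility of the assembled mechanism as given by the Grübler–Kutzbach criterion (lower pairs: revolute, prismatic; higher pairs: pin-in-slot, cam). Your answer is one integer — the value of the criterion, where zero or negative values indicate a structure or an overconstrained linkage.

M = 3

ground; <1,0,0>
#1 <2,0,0>
#2 <3,0,0>
PS:2↔0 J2 <3,0,1>
PS:0↔1 J2 <3,0,2>
#3 <4,0,2>
P:3↔2 J1 <4,1,2>
P:3↔0 J1 <4,2,2>
3×3 − 2×2 − 1×2 = 3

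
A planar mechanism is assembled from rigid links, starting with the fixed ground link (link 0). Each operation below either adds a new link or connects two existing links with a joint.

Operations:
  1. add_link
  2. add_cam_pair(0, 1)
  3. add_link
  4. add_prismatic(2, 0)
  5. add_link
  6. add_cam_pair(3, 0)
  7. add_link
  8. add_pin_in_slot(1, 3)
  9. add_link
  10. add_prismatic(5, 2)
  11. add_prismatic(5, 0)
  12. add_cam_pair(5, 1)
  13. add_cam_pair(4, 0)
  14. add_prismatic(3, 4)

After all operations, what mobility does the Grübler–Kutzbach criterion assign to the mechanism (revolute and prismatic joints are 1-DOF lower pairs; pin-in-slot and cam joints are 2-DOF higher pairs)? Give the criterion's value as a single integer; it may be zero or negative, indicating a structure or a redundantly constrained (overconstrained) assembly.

M = 2

L=1 J1=0 J2=0
add link → L=2 J1=0 J2=0
C@0,1 dof=2 J2 → L=2 J1=0 J2=1
add link → L=3 J1=0 J2=1
P@2,0 dof=1 J1 → L=3 J1=1 J2=1
add link → L=4 J1=1 J2=1
C@3,0 dof=2 J2 → L=4 J1=1 J2=2
add link → L=5 J1=1 J2=2
PS@1,3 dof=2 J2 → L=5 J1=1 J2=3
add link → L=6 J1=1 J2=3
P@5,2 dof=1 J1 → L=6 J1=2 J2=3
P@5,0 dof=1 J1 → L=6 J1=3 J2=3
C@5,1 dof=2 J2 → L=6 J1=3 J2=4
C@4,0 dof=2 J2 → L=6 J1=3 J2=5
P@3,4 dof=1 J1 → L=6 J1=4 J2=5
M=3(L−1)−2J1−J2=3·5−2·4−5=2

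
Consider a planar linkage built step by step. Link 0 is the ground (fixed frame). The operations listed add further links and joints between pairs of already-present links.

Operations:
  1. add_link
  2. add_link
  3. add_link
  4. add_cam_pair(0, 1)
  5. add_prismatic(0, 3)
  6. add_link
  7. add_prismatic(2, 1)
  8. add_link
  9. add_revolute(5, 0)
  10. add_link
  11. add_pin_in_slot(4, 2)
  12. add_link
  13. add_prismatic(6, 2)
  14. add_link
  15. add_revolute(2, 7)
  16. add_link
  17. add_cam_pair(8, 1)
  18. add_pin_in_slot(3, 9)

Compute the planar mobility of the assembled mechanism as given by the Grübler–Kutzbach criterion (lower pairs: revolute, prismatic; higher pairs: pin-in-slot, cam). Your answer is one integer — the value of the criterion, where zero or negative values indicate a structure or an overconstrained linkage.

M = 13

link 0 = ground. State L|J1|J2 = 1|0|0
+link1  2|0|0
+link2  3|0|0
+link3  4|0|0
C(0,1) f=2→J2  4|0|1
P(0,3) f=1→J1  4|1|1
+link4  5|1|1
P(2,1) f=1→J1  5|2|1
+link5  6|2|1
R(5,0) f=1→J1  6|3|1
+link6  7|3|1
PS(4,2) f=2→J2  7|3|2
+link7  8|3|2
P(6,2) f=1→J1  8|4|2
+link8  9|4|2
R(2,7) f=1→J1  9|5|2
+link9  10|5|2
C(8,1) f=2→J2  10|5|3
PS(3,9) f=2→J2  10|5|4
M = 3(10−1)−2·5−4 = 27−10−4 = 13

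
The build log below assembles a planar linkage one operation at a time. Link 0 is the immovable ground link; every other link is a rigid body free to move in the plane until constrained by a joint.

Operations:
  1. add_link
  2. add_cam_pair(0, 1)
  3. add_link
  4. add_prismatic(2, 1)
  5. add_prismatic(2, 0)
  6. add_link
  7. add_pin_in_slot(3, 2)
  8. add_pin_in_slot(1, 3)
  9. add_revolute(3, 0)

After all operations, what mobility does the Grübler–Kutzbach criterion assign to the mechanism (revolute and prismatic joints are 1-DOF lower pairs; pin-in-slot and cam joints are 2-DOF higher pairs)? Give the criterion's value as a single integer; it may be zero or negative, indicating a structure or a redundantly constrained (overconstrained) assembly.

M = 0

[1;0;0] (link 0 is ground)
L+ [2;0;0]
C(0,1)∈J2 [2;0;1]
L+ [3;0;1]
P(2,1)∈J1 [3;1;1]
P(2,0)∈J1 [3;2;1]
L+ [4;2;1]
PS(3,2)∈J2 [4;2;2]
PS(1,3)∈J2 [4;2;3]
R(3,0)∈J1 [4;3;3]
mobility = 9 − 6 − 3 = 0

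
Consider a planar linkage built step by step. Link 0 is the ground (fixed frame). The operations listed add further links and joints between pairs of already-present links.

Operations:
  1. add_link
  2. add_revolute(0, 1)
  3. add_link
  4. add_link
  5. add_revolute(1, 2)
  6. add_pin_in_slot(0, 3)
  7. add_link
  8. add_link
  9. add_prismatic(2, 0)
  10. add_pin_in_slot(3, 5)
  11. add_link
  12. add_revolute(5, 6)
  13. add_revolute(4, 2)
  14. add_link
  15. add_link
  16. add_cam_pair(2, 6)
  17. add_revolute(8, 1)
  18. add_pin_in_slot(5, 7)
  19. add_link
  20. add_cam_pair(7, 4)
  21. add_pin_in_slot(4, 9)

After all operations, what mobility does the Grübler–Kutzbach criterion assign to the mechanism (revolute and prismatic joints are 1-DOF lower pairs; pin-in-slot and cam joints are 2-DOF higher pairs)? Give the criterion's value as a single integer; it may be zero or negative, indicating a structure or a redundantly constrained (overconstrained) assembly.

L=1 J1=0 J2=0
add link → L=2 J1=0 J2=0
R@0,1 dof=1 J1 → L=2 J1=1 J2=0
add link → L=3 J1=1 J2=0
add link → L=4 J1=1 J2=0
R@1,2 dof=1 J1 → L=4 J1=2 J2=0
PS@0,3 dof=2 J2 → L=4 J1=2 J2=1
add link → L=5 J1=2 J2=1
add link → L=6 J1=2 J2=1
P@2,0 dof=1 J1 → L=6 J1=3 J2=1
PS@3,5 dof=2 J2 → L=6 J1=3 J2=2
add link → L=7 J1=3 J2=2
R@5,6 dof=1 J1 → L=7 J1=4 J2=2
R@4,2 dof=1 J1 → L=7 J1=5 J2=2
add link → L=8 J1=5 J2=2
add link → L=9 J1=5 J2=2
C@2,6 dof=2 J2 → L=9 J1=5 J2=3
R@8,1 dof=1 J1 → L=9 J1=6 J2=3
PS@5,7 dof=2 J2 → L=9 J1=6 J2=4
add link → L=10 J1=6 J2=4
C@7,4 dof=2 J2 → L=10 J1=6 J2=5
PS@4,9 dof=2 J2 → L=10 J1=6 J2=6
M=3(L−1)−2J1−J2=3·9−2·6−6=9

M = 9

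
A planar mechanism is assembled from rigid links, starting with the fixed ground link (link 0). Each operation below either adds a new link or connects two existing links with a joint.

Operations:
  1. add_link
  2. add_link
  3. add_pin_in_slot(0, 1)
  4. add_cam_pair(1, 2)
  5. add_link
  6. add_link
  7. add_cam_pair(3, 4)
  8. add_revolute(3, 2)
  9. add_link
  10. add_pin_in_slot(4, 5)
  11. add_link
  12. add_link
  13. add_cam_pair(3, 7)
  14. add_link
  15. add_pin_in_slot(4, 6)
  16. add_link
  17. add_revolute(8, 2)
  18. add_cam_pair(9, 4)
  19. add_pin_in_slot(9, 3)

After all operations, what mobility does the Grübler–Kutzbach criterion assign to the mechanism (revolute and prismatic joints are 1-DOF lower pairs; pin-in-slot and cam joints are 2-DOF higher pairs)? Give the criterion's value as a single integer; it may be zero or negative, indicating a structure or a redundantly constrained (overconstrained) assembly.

M = 15

(L,J1,J2)=(1,0,0); link0 fixed
link1: (2,0,0)
link2: (3,0,0)
PS 0-1 [J2]: (3,0,1)
C 1-2 [J2]: (3,0,2)
link3: (4,0,2)
link4: (5,0,2)
C 3-4 [J2]: (5,0,3)
R 3-2 [J1]: (5,1,3)
link5: (6,1,3)
PS 4-5 [J2]: (6,1,4)
link6: (7,1,4)
link7: (8,1,4)
C 3-7 [J2]: (8,1,5)
link8: (9,1,5)
PS 4-6 [J2]: (9,1,6)
link9: (10,1,6)
R 8-2 [J1]: (10,2,6)
C 9-4 [J2]: (10,2,7)
PS 9-3 [J2]: (10,2,8)
Grübler: 3·9 − 2·2 − 8 = 15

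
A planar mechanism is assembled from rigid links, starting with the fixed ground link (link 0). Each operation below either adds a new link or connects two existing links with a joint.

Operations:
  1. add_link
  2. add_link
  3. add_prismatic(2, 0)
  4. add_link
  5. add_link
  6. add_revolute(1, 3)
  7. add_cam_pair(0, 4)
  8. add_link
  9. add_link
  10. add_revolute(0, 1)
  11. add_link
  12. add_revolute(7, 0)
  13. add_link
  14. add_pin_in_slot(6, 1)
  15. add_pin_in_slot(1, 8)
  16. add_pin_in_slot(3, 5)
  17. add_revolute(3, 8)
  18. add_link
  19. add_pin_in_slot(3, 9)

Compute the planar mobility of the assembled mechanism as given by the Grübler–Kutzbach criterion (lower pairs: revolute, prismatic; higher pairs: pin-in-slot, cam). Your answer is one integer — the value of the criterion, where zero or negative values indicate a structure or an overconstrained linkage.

ground; <1,0,0>
#1 <2,0,0>
#2 <3,0,0>
P:2↔0 J1 <3,1,0>
#3 <4,1,0>
#4 <5,1,0>
R:1↔3 J1 <5,2,0>
C:0↔4 J2 <5,2,1>
#5 <6,2,1>
#6 <7,2,1>
R:0↔1 J1 <7,3,1>
#7 <8,3,1>
R:7↔0 J1 <8,4,1>
#8 <9,4,1>
PS:6↔1 J2 <9,4,2>
PS:1↔8 J2 <9,4,3>
PS:3↔5 J2 <9,4,4>
R:3↔8 J1 <9,5,4>
#9 <10,5,4>
PS:3↔9 J2 <10,5,5>
3×9 − 2×5 − 1×5 = 12

M = 12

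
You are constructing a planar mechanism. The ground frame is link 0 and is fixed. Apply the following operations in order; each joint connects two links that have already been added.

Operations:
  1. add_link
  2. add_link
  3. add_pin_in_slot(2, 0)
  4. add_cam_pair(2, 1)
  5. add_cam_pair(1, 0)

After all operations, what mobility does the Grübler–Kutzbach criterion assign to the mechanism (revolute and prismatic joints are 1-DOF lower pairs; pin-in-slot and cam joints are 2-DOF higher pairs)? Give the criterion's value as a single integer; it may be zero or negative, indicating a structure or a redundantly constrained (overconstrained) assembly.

[1;0;0] (link 0 is ground)
L+ [2;0;0]
L+ [3;0;0]
PS(2,0)∈J2 [3;0;1]
C(2,1)∈J2 [3;0;2]
C(1,0)∈J2 [3;0;3]
mobility = 6 − 0 − 3 = 3

M = 3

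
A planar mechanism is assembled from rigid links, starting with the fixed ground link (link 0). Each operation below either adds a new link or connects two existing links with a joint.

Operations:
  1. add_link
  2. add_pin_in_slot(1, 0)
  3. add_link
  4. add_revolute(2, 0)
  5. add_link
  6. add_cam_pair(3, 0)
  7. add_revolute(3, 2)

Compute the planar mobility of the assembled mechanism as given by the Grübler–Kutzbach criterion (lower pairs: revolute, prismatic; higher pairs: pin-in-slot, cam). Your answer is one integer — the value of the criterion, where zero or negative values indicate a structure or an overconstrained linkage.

ground; <1,0,0>
#1 <2,0,0>
PS:1↔0 J2 <2,0,1>
#2 <3,0,1>
R:2↔0 J1 <3,1,1>
#3 <4,1,1>
C:3↔0 J2 <4,1,2>
R:3↔2 J1 <4,2,2>
3×3 − 2×2 − 1×2 = 3

M = 3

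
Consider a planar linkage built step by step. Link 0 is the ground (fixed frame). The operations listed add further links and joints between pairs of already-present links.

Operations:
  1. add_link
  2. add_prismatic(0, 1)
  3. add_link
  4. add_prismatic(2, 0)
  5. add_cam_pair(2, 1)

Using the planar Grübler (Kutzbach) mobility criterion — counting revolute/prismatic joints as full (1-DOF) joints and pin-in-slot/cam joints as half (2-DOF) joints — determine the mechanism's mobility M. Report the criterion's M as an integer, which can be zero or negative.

[1;0;0] (link 0 is ground)
L+ [2;0;0]
P(0,1)∈J1 [2;1;0]
L+ [3;1;0]
P(2,0)∈J1 [3;2;0]
C(2,1)∈J2 [3;2;1]
mobility = 6 − 4 − 1 = 1

M = 1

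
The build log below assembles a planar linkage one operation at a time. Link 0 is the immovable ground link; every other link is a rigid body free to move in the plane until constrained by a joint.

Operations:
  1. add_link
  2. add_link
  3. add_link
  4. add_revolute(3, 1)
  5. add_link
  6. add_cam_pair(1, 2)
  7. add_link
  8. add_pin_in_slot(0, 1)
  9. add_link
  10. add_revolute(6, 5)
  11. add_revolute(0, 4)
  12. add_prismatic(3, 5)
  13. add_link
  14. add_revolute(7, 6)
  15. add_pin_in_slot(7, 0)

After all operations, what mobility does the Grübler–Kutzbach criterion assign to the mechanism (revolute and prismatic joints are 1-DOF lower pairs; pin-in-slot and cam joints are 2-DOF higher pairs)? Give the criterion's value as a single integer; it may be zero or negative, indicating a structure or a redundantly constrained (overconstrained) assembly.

[1;0;0] (link 0 is ground)
L+ [2;0;0]
L+ [3;0;0]
L+ [4;0;0]
R(3,1)∈J1 [4;1;0]
L+ [5;1;0]
C(1,2)∈J2 [5;1;1]
L+ [6;1;1]
PS(0,1)∈J2 [6;1;2]
L+ [7;1;2]
R(6,5)∈J1 [7;2;2]
R(0,4)∈J1 [7;3;2]
P(3,5)∈J1 [7;4;2]
L+ [8;4;2]
R(7,6)∈J1 [8;5;2]
PS(7,0)∈J2 [8;5;3]
mobility = 21 − 10 − 3 = 8

M = 8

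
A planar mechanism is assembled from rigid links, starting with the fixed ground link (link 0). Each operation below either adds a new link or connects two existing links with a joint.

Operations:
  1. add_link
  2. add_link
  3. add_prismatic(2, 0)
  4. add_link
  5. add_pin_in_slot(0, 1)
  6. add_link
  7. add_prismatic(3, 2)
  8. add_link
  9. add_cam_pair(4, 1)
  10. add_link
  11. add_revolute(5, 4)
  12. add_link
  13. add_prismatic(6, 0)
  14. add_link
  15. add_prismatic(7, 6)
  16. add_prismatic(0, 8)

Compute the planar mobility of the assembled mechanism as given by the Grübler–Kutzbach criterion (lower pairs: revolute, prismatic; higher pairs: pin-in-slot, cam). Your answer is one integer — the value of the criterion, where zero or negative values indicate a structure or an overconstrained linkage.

[1;0;0] (link 0 is ground)
L+ [2;0;0]
L+ [3;0;0]
P(2,0)∈J1 [3;1;0]
L+ [4;1;0]
PS(0,1)∈J2 [4;1;1]
L+ [5;1;1]
P(3,2)∈J1 [5;2;1]
L+ [6;2;1]
C(4,1)∈J2 [6;2;2]
L+ [7;2;2]
R(5,4)∈J1 [7;3;2]
L+ [8;3;2]
P(6,0)∈J1 [8;4;2]
L+ [9;4;2]
P(7,6)∈J1 [9;5;2]
P(0,8)∈J1 [9;6;2]
mobility = 24 − 12 − 2 = 10

M = 10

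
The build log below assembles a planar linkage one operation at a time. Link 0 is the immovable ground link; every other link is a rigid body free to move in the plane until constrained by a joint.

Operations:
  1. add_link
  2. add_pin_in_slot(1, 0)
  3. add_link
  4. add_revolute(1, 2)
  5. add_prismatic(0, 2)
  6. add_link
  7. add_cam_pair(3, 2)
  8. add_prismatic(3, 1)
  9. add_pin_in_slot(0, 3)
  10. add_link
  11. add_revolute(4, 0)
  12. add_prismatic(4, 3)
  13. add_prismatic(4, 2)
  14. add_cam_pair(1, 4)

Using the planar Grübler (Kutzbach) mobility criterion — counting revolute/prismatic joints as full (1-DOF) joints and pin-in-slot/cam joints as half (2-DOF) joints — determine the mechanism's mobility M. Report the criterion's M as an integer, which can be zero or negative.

M = -4

L=1 J1=0 J2=0
add link → L=2 J1=0 J2=0
PS@1,0 dof=2 J2 → L=2 J1=0 J2=1
add link → L=3 J1=0 J2=1
R@1,2 dof=1 J1 → L=3 J1=1 J2=1
P@0,2 dof=1 J1 → L=3 J1=2 J2=1
add link → L=4 J1=2 J2=1
C@3,2 dof=2 J2 → L=4 J1=2 J2=2
P@3,1 dof=1 J1 → L=4 J1=3 J2=2
PS@0,3 dof=2 J2 → L=4 J1=3 J2=3
add link → L=5 J1=3 J2=3
R@4,0 dof=1 J1 → L=5 J1=4 J2=3
P@4,3 dof=1 J1 → L=5 J1=5 J2=3
P@4,2 dof=1 J1 → L=5 J1=6 J2=3
C@1,4 dof=2 J2 → L=5 J1=6 J2=4
M=3(L−1)−2J1−J2=3·4−2·6−4=-4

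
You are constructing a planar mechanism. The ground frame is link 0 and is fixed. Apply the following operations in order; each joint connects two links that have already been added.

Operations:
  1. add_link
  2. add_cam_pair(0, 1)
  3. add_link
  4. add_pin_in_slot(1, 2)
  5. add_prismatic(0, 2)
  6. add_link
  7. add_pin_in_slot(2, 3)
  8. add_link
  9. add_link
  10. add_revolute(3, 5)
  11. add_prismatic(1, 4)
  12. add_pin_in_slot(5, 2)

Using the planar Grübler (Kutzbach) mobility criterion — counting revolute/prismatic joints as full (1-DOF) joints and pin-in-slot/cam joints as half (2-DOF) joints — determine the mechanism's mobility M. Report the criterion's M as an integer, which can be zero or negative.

[1;0;0] (link 0 is ground)
L+ [2;0;0]
C(0,1)∈J2 [2;0;1]
L+ [3;0;1]
PS(1,2)∈J2 [3;0;2]
P(0,2)∈J1 [3;1;2]
L+ [4;1;2]
PS(2,3)∈J2 [4;1;3]
L+ [5;1;3]
L+ [6;1;3]
R(3,5)∈J1 [6;2;3]
P(1,4)∈J1 [6;3;3]
PS(5,2)∈J2 [6;3;4]
mobility = 15 − 6 − 4 = 5

M = 5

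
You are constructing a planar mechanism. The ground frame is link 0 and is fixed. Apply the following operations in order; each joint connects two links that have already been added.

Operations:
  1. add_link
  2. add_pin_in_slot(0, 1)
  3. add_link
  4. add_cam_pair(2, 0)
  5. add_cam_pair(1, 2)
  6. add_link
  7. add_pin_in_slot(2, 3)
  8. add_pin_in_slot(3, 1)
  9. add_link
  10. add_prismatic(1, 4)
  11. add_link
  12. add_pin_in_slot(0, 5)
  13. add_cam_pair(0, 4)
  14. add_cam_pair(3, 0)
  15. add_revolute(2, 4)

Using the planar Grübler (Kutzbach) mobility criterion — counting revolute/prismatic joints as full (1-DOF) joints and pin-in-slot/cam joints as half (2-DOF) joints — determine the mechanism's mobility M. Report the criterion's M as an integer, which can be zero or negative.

M = 3

L=1 J1=0 J2=0
add link → L=2 J1=0 J2=0
PS@0,1 dof=2 J2 → L=2 J1=0 J2=1
add link → L=3 J1=0 J2=1
C@2,0 dof=2 J2 → L=3 J1=0 J2=2
C@1,2 dof=2 J2 → L=3 J1=0 J2=3
add link → L=4 J1=0 J2=3
PS@2,3 dof=2 J2 → L=4 J1=0 J2=4
PS@3,1 dof=2 J2 → L=4 J1=0 J2=5
add link → L=5 J1=0 J2=5
P@1,4 dof=1 J1 → L=5 J1=1 J2=5
add link → L=6 J1=1 J2=5
PS@0,5 dof=2 J2 → L=6 J1=1 J2=6
C@0,4 dof=2 J2 → L=6 J1=1 J2=7
C@3,0 dof=2 J2 → L=6 J1=1 J2=8
R@2,4 dof=1 J1 → L=6 J1=2 J2=8
M=3(L−1)−2J1−J2=3·5−2·2−8=3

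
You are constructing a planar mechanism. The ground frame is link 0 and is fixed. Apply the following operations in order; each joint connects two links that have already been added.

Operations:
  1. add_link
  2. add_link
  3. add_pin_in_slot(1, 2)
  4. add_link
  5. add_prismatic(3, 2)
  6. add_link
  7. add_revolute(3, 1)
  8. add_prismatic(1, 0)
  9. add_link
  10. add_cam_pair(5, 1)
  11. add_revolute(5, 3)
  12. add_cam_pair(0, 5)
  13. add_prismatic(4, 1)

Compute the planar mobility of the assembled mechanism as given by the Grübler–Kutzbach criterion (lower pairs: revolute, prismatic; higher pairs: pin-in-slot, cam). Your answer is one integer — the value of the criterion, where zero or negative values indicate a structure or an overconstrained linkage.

[1;0;0] (link 0 is ground)
L+ [2;0;0]
L+ [3;0;0]
PS(1,2)∈J2 [3;0;1]
L+ [4;0;1]
P(3,2)∈J1 [4;1;1]
L+ [5;1;1]
R(3,1)∈J1 [5;2;1]
P(1,0)∈J1 [5;3;1]
L+ [6;3;1]
C(5,1)∈J2 [6;3;2]
R(5,3)∈J1 [6;4;2]
C(0,5)∈J2 [6;4;3]
P(4,1)∈J1 [6;5;3]
mobility = 15 − 10 − 3 = 2

M = 2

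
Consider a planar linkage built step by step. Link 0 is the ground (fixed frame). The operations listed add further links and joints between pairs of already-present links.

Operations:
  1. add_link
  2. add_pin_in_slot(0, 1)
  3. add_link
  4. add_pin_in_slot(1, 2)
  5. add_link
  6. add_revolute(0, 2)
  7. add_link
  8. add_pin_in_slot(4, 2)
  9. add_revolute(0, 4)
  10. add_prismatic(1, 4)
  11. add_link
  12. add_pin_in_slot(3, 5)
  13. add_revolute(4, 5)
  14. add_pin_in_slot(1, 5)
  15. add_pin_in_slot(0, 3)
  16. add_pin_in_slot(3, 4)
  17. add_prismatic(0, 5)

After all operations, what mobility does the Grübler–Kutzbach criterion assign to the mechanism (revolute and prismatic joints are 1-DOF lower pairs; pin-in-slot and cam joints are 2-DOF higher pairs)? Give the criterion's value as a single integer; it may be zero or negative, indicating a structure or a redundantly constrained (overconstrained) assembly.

M = -2

(L,J1,J2)=(1,0,0); link0 fixed
link1: (2,0,0)
PS 0-1 [J2]: (2,0,1)
link2: (3,0,1)
PS 1-2 [J2]: (3,0,2)
link3: (4,0,2)
R 0-2 [J1]: (4,1,2)
link4: (5,1,2)
PS 4-2 [J2]: (5,1,3)
R 0-4 [J1]: (5,2,3)
P 1-4 [J1]: (5,3,3)
link5: (6,3,3)
PS 3-5 [J2]: (6,3,4)
R 4-5 [J1]: (6,4,4)
PS 1-5 [J2]: (6,4,5)
PS 0-3 [J2]: (6,4,6)
PS 3-4 [J2]: (6,4,7)
P 0-5 [J1]: (6,5,7)
Grübler: 3·5 − 2·5 − 7 = -2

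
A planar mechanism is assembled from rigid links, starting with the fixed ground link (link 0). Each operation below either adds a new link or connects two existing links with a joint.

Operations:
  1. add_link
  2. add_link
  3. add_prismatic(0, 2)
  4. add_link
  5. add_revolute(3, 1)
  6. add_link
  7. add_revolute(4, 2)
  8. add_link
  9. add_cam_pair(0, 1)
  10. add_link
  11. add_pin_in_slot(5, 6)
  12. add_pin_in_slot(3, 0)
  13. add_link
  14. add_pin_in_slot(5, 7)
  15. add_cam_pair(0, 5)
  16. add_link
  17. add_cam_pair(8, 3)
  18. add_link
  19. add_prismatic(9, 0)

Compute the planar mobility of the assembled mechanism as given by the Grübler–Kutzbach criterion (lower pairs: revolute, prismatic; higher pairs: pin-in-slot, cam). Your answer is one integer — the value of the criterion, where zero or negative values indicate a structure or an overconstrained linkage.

M = 13

L=1 J1=0 J2=0
add link → L=2 J1=0 J2=0
add link → L=3 J1=0 J2=0
P@0,2 dof=1 J1 → L=3 J1=1 J2=0
add link → L=4 J1=1 J2=0
R@3,1 dof=1 J1 → L=4 J1=2 J2=0
add link → L=5 J1=2 J2=0
R@4,2 dof=1 J1 → L=5 J1=3 J2=0
add link → L=6 J1=3 J2=0
C@0,1 dof=2 J2 → L=6 J1=3 J2=1
add link → L=7 J1=3 J2=1
PS@5,6 dof=2 J2 → L=7 J1=3 J2=2
PS@3,0 dof=2 J2 → L=7 J1=3 J2=3
add link → L=8 J1=3 J2=3
PS@5,7 dof=2 J2 → L=8 J1=3 J2=4
C@0,5 dof=2 J2 → L=8 J1=3 J2=5
add link → L=9 J1=3 J2=5
C@8,3 dof=2 J2 → L=9 J1=3 J2=6
add link → L=10 J1=3 J2=6
P@9,0 dof=1 J1 → L=10 J1=4 J2=6
M=3(L−1)−2J1−J2=3·9−2·4−6=13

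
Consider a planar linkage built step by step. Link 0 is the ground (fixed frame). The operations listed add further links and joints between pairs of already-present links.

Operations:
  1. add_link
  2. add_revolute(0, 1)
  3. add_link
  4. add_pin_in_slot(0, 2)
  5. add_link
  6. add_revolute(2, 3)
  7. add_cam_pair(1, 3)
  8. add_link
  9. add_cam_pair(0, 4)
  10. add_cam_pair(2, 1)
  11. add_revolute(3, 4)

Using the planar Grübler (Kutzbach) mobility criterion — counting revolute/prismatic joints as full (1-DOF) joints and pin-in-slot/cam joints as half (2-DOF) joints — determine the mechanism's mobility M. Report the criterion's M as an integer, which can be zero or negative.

(L,J1,J2)=(1,0,0); link0 fixed
link1: (2,0,0)
R 0-1 [J1]: (2,1,0)
link2: (3,1,0)
PS 0-2 [J2]: (3,1,1)
link3: (4,1,1)
R 2-3 [J1]: (4,2,1)
C 1-3 [J2]: (4,2,2)
link4: (5,2,2)
C 0-4 [J2]: (5,2,3)
C 2-1 [J2]: (5,2,4)
R 3-4 [J1]: (5,3,4)
Grübler: 3·4 − 2·3 − 4 = 2

M = 2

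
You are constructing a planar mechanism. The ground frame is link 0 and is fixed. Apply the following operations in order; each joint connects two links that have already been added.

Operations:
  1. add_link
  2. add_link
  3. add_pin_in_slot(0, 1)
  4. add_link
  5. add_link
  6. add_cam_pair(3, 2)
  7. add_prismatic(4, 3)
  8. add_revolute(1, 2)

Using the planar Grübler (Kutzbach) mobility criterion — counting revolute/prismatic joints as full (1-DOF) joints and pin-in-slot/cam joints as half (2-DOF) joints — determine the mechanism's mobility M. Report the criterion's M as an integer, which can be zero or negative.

M = 6

[1;0;0] (link 0 is ground)
L+ [2;0;0]
L+ [3;0;0]
PS(0,1)∈J2 [3;0;1]
L+ [4;0;1]
L+ [5;0;1]
C(3,2)∈J2 [5;0;2]
P(4,3)∈J1 [5;1;2]
R(1,2)∈J1 [5;2;2]
mobility = 12 − 4 − 2 = 6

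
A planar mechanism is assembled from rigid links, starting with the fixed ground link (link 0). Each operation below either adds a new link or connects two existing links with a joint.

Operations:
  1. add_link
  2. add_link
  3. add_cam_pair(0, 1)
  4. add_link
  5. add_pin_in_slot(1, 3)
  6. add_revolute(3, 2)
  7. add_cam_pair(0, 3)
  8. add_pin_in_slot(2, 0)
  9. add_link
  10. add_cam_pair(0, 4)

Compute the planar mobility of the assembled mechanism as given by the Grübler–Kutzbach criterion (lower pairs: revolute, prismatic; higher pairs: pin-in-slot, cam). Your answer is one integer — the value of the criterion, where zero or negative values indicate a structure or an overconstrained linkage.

M = 5

link 0 = ground. State L|J1|J2 = 1|0|0
+link1  2|0|0
+link2  3|0|0
C(0,1) f=2→J2  3|0|1
+link3  4|0|1
PS(1,3) f=2→J2  4|0|2
R(3,2) f=1→J1  4|1|2
C(0,3) f=2→J2  4|1|3
PS(2,0) f=2→J2  4|1|4
+link4  5|1|4
C(0,4) f=2→J2  5|1|5
M = 3(5−1)−2·1−5 = 12−2−5 = 5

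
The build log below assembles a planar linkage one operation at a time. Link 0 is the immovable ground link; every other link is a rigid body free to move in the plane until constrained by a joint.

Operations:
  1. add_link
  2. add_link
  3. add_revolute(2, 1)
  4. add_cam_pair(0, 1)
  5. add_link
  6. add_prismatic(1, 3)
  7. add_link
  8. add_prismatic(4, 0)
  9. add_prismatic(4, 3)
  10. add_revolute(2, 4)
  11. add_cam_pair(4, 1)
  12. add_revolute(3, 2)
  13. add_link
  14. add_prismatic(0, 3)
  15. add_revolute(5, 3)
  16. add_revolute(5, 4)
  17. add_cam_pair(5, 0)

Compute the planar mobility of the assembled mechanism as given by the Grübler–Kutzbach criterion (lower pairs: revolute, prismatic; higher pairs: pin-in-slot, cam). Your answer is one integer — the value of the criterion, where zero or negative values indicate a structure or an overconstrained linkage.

ground; <1,0,0>
#1 <2,0,0>
#2 <3,0,0>
R:2↔1 J1 <3,1,0>
C:0↔1 J2 <3,1,1>
#3 <4,1,1>
P:1↔3 J1 <4,2,1>
#4 <5,2,1>
P:4↔0 J1 <5,3,1>
P:4↔3 J1 <5,4,1>
R:2↔4 J1 <5,5,1>
C:4↔1 J2 <5,5,2>
R:3↔2 J1 <5,6,2>
#5 <6,6,2>
P:0↔3 J1 <6,7,2>
R:5↔3 J1 <6,8,2>
R:5↔4 J1 <6,9,2>
C:5↔0 J2 <6,9,3>
3×5 − 2×9 − 1×3 = -6

M = -6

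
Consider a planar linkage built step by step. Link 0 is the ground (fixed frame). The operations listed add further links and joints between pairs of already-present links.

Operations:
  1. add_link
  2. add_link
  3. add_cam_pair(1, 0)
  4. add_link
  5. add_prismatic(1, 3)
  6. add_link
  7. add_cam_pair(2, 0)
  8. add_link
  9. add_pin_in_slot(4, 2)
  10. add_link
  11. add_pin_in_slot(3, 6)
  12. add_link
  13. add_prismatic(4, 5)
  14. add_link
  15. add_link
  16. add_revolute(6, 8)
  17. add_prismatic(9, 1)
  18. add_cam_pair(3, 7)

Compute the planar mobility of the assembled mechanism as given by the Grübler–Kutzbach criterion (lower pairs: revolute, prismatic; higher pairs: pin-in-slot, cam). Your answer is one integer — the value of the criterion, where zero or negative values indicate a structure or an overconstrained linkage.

ground; <1,0,0>
#1 <2,0,0>
#2 <3,0,0>
C:1↔0 J2 <3,0,1>
#3 <4,0,1>
P:1↔3 J1 <4,1,1>
#4 <5,1,1>
C:2↔0 J2 <5,1,2>
#5 <6,1,2>
PS:4↔2 J2 <6,1,3>
#6 <7,1,3>
PS:3↔6 J2 <7,1,4>
#7 <8,1,4>
P:4↔5 J1 <8,2,4>
#8 <9,2,4>
#9 <10,2,4>
R:6↔8 J1 <10,3,4>
P:9↔1 J1 <10,4,4>
C:3↔7 J2 <10,4,5>
3×9 − 2×4 − 1×5 = 14

M = 14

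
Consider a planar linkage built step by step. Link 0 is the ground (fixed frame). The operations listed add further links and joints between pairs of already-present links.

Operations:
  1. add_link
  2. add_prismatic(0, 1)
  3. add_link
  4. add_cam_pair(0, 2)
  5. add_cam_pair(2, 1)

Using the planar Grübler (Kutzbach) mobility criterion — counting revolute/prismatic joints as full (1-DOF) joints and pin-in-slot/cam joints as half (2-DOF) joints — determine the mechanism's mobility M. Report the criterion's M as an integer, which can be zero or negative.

M = 2

L=1 J1=0 J2=0
add link → L=2 J1=0 J2=0
P@0,1 dof=1 J1 → L=2 J1=1 J2=0
add link → L=3 J1=1 J2=0
C@0,2 dof=2 J2 → L=3 J1=1 J2=1
C@2,1 dof=2 J2 → L=3 J1=1 J2=2
M=3(L−1)−2J1−J2=3·2−2·1−2=2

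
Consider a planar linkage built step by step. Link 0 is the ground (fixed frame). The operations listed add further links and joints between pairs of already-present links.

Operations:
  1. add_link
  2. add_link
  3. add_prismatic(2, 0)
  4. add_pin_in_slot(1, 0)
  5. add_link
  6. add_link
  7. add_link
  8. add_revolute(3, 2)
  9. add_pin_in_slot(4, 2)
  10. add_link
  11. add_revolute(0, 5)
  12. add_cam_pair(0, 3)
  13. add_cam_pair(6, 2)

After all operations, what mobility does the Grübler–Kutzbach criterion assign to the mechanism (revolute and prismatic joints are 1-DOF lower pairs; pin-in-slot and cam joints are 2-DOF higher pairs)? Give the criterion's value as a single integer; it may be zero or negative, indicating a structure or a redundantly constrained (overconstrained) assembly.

[1;0;0] (link 0 is ground)
L+ [2;0;0]
L+ [3;0;0]
P(2,0)∈J1 [3;1;0]
PS(1,0)∈J2 [3;1;1]
L+ [4;1;1]
L+ [5;1;1]
L+ [6;1;1]
R(3,2)∈J1 [6;2;1]
PS(4,2)∈J2 [6;2;2]
L+ [7;2;2]
R(0,5)∈J1 [7;3;2]
C(0,3)∈J2 [7;3;3]
C(6,2)∈J2 [7;3;4]
mobility = 18 − 6 − 4 = 8

M = 8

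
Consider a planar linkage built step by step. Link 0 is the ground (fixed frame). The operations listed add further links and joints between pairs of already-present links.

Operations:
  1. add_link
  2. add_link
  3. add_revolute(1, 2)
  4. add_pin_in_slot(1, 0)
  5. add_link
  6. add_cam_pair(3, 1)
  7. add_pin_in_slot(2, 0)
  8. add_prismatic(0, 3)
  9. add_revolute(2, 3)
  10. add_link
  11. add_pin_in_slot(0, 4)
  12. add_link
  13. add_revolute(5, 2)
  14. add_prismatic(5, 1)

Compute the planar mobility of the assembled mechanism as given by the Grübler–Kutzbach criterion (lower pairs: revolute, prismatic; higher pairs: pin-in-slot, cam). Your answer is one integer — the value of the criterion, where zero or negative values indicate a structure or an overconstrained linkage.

ground; <1,0,0>
#1 <2,0,0>
#2 <3,0,0>
R:1↔2 J1 <3,1,0>
PS:1↔0 J2 <3,1,1>
#3 <4,1,1>
C:3↔1 J2 <4,1,2>
PS:2↔0 J2 <4,1,3>
P:0↔3 J1 <4,2,3>
R:2↔3 J1 <4,3,3>
#4 <5,3,3>
PS:0↔4 J2 <5,3,4>
#5 <6,3,4>
R:5↔2 J1 <6,4,4>
P:5↔1 J1 <6,5,4>
3×5 − 2×5 − 1×4 = 1

M = 1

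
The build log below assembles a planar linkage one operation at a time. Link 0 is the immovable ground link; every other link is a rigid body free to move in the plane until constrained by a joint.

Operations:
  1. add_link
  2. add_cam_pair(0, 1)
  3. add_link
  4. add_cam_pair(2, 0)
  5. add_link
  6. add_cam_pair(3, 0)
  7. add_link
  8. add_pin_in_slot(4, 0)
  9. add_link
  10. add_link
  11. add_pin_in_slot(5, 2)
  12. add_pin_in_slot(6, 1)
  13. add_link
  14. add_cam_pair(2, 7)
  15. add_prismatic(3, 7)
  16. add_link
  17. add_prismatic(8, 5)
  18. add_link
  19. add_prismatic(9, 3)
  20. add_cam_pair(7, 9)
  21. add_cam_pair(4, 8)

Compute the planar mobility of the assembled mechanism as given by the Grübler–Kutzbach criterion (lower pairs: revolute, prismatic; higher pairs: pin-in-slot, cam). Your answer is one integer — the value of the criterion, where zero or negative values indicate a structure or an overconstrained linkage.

[1;0;0] (link 0 is ground)
L+ [2;0;0]
C(0,1)∈J2 [2;0;1]
L+ [3;0;1]
C(2,0)∈J2 [3;0;2]
L+ [4;0;2]
C(3,0)∈J2 [4;0;3]
L+ [5;0;3]
PS(4,0)∈J2 [5;0;4]
L+ [6;0;4]
L+ [7;0;4]
PS(5,2)∈J2 [7;0;5]
PS(6,1)∈J2 [7;0;6]
L+ [8;0;6]
C(2,7)∈J2 [8;0;7]
P(3,7)∈J1 [8;1;7]
L+ [9;1;7]
P(8,5)∈J1 [9;2;7]
L+ [10;2;7]
P(9,3)∈J1 [10;3;7]
C(7,9)∈J2 [10;3;8]
C(4,8)∈J2 [10;3;9]
mobility = 27 − 6 − 9 = 12

M = 12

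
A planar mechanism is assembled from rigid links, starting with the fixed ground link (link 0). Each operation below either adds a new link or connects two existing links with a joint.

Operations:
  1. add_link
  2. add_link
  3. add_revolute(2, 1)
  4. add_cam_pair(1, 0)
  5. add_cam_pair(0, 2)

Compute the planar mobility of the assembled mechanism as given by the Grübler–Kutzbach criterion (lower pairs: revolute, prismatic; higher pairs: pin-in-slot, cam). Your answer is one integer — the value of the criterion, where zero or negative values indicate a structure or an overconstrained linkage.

M = 2

L=1 J1=0 J2=0
add link → L=2 J1=0 J2=0
add link → L=3 J1=0 J2=0
R@2,1 dof=1 J1 → L=3 J1=1 J2=0
C@1,0 dof=2 J2 → L=3 J1=1 J2=1
C@0,2 dof=2 J2 → L=3 J1=1 J2=2
M=3(L−1)−2J1−J2=3·2−2·1−2=2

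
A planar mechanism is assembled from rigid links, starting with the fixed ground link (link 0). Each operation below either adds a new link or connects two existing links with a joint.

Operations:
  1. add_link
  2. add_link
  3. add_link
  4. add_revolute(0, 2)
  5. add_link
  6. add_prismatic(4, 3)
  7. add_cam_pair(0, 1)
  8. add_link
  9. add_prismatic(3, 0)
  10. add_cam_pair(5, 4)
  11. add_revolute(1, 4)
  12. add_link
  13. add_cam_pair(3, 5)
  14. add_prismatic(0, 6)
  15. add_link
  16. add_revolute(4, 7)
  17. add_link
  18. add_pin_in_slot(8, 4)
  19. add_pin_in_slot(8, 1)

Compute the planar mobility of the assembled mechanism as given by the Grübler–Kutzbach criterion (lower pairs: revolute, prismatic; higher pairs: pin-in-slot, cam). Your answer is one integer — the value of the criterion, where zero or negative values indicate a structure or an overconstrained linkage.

[1;0;0] (link 0 is ground)
L+ [2;0;0]
L+ [3;0;0]
L+ [4;0;0]
R(0,2)∈J1 [4;1;0]
L+ [5;1;0]
P(4,3)∈J1 [5;2;0]
C(0,1)∈J2 [5;2;1]
L+ [6;2;1]
P(3,0)∈J1 [6;3;1]
C(5,4)∈J2 [6;3;2]
R(1,4)∈J1 [6;4;2]
L+ [7;4;2]
C(3,5)∈J2 [7;4;3]
P(0,6)∈J1 [7;5;3]
L+ [8;5;3]
R(4,7)∈J1 [8;6;3]
L+ [9;6;3]
PS(8,4)∈J2 [9;6;4]
PS(8,1)∈J2 [9;6;5]
mobility = 24 − 12 − 5 = 7

M = 7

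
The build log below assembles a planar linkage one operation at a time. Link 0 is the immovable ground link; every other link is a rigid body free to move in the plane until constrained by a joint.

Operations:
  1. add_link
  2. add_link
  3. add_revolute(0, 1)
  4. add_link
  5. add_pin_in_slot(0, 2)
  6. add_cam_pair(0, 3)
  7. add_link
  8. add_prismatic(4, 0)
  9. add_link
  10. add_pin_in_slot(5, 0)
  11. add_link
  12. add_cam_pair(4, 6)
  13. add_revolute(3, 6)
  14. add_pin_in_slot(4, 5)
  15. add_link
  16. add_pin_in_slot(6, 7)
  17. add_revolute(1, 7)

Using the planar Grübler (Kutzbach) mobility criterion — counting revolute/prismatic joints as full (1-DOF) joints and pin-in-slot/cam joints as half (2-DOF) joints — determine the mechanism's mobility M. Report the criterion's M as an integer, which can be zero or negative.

M = 7

(L,J1,J2)=(1,0,0); link0 fixed
link1: (2,0,0)
link2: (3,0,0)
R 0-1 [J1]: (3,1,0)
link3: (4,1,0)
PS 0-2 [J2]: (4,1,1)
C 0-3 [J2]: (4,1,2)
link4: (5,1,2)
P 4-0 [J1]: (5,2,2)
link5: (6,2,2)
PS 5-0 [J2]: (6,2,3)
link6: (7,2,3)
C 4-6 [J2]: (7,2,4)
R 3-6 [J1]: (7,3,4)
PS 4-5 [J2]: (7,3,5)
link7: (8,3,5)
PS 6-7 [J2]: (8,3,6)
R 1-7 [J1]: (8,4,6)
Grübler: 3·7 − 2·4 − 6 = 7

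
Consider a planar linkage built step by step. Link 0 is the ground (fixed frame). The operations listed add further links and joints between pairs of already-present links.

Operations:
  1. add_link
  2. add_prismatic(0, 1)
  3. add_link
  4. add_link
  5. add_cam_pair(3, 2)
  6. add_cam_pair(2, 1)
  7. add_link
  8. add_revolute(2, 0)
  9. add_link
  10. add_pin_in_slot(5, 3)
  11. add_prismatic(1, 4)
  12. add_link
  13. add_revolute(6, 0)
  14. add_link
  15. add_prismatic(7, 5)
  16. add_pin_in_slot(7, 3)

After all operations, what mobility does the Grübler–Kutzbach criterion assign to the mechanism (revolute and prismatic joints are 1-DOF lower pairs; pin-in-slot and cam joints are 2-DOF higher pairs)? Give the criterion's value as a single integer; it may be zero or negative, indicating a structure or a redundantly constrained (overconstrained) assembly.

ground; <1,0,0>
#1 <2,0,0>
P:0↔1 J1 <2,1,0>
#2 <3,1,0>
#3 <4,1,0>
C:3↔2 J2 <4,1,1>
C:2↔1 J2 <4,1,2>
#4 <5,1,2>
R:2↔0 J1 <5,2,2>
#5 <6,2,2>
PS:5↔3 J2 <6,2,3>
P:1↔4 J1 <6,3,3>
#6 <7,3,3>
R:6↔0 J1 <7,4,3>
#7 <8,4,3>
P:7↔5 J1 <8,5,3>
PS:7↔3 J2 <8,5,4>
3×7 − 2×5 − 1×4 = 7

M = 7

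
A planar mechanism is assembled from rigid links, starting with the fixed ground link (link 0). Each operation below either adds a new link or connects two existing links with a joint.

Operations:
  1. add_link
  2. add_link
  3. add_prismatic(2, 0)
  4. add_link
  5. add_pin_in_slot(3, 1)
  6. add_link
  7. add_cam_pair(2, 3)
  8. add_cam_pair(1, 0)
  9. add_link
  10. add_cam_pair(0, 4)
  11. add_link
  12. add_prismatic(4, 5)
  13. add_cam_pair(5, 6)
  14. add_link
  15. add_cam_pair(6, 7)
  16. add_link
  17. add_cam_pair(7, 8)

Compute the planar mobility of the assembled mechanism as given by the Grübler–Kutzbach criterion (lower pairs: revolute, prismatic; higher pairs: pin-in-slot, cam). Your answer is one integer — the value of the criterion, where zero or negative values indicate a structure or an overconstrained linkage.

ground; <1,0,0>
#1 <2,0,0>
#2 <3,0,0>
P:2↔0 J1 <3,1,0>
#3 <4,1,0>
PS:3↔1 J2 <4,1,1>
#4 <5,1,1>
C:2↔3 J2 <5,1,2>
C:1↔0 J2 <5,1,3>
#5 <6,1,3>
C:0↔4 J2 <6,1,4>
#6 <7,1,4>
P:4↔5 J1 <7,2,4>
C:5↔6 J2 <7,2,5>
#7 <8,2,5>
C:6↔7 J2 <8,2,6>
#8 <9,2,6>
C:7↔8 J2 <9,2,7>
3×8 − 2×2 − 1×7 = 13

M = 13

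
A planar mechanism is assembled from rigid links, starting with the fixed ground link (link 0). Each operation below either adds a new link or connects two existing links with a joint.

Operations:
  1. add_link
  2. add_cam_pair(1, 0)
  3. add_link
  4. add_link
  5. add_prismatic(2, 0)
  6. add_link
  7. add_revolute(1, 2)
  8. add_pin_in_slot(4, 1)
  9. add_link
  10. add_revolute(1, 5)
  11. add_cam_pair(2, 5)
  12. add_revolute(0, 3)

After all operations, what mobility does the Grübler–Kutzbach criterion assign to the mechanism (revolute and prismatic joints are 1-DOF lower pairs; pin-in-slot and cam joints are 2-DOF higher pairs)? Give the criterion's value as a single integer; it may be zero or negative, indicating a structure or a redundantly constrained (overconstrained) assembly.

link 0 = ground. State L|J1|J2 = 1|0|0
+link1  2|0|0
C(1,0) f=2→J2  2|0|1
+link2  3|0|1
+link3  4|0|1
P(2,0) f=1→J1  4|1|1
+link4  5|1|1
R(1,2) f=1→J1  5|2|1
PS(4,1) f=2→J2  5|2|2
+link5  6|2|2
R(1,5) f=1→J1  6|3|2
C(2,5) f=2→J2  6|3|3
R(0,3) f=1→J1  6|4|3
M = 3(6−1)−2·4−3 = 15−8−3 = 4

M = 4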